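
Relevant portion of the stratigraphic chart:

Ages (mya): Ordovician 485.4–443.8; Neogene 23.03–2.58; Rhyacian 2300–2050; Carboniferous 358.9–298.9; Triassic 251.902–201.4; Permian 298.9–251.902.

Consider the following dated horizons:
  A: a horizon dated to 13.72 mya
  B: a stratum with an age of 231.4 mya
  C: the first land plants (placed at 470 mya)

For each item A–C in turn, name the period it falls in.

A — Neogene; B — Triassic; C — Ordovician

Match each age against the start–end ranges in the excerpt: A = 13.72 Ma → Neogene (23.03–2.58); B = 231.4 Ma → Triassic (251.902–201.4); C = 470 Ma → Ordovician (485.4–443.8).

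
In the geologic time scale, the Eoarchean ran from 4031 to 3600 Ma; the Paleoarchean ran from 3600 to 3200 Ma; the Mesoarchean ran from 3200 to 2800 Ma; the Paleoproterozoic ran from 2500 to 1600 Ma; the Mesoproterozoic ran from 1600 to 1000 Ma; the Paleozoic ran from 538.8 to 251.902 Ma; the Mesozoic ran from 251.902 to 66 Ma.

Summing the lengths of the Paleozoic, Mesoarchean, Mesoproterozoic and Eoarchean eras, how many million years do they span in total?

Each duration: Paleozoic = 286.898; Mesoarchean = 400; Mesoproterozoic = 600; Eoarchean = 431.
Sum: 286.898 + 400 + 600 + 431 = 1717.898 Myr.

1717.898 million years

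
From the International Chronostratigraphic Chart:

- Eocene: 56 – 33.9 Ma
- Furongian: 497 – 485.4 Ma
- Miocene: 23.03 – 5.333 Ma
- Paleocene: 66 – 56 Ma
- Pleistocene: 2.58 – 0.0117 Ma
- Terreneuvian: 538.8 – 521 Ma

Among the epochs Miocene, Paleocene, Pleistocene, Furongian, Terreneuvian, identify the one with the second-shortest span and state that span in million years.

Paleocene, 10 million years

Durations: Miocene 17.697; Paleocene 10; Pleistocene 2.5683; Furongian 11.6; Terreneuvian 17.8 Myr.
Sorted shortest-first: Pleistocene (2.5683), Paleocene (10), Furongian (11.6), Miocene (17.697), Terreneuvian (17.8).
The second shortest is Paleocene at 10 Myr.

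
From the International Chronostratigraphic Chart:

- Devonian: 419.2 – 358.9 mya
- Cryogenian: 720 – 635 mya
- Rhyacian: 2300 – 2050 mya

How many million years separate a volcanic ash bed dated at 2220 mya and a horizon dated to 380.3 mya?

1839.7 million years

2220 − 380.3 = 1839.7 million years.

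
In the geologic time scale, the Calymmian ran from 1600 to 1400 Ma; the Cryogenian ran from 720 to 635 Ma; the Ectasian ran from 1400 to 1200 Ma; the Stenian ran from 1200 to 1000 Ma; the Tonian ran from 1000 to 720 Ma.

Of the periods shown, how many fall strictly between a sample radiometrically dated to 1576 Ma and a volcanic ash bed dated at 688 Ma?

3

The older date is 1576 Ma and the younger is 688 Ma.
Periods with start < 1576 and end > 688 Ma: Ectasian (1400–1200), Stenian (1200–1000), Tonian (1000–720).
That is 3 complete periods.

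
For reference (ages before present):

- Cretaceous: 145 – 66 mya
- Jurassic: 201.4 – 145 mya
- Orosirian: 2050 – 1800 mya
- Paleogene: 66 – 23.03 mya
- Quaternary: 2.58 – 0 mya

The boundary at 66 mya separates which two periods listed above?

Cretaceous and Paleogene

The Cretaceous ends at 66 mya and the Paleogene begins at 66 mya, so they share that boundary.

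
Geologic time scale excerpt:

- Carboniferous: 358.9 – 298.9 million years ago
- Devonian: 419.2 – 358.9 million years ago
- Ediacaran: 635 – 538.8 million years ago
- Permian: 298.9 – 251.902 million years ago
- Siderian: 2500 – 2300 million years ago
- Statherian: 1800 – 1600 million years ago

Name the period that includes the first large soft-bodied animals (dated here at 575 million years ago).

575 Ma lies between 635 and 538.8 Ma, so it falls in the Ediacaran.

Ediacaran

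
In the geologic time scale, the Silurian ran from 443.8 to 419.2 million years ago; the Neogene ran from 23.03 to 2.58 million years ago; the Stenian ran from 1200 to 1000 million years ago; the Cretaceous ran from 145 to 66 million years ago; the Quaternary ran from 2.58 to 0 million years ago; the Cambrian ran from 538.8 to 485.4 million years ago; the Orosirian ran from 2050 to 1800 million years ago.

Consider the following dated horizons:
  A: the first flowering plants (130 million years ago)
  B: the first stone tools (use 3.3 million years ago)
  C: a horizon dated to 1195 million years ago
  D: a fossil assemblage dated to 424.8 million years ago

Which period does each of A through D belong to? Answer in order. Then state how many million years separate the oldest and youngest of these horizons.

Match each age against the start–end ranges in the excerpt: A = 130 Ma → Cretaceous (145–66); B = 3.3 Ma → Neogene (23.03–2.58); C = 1195 Ma → Stenian (1200–1000); D = 424.8 Ma → Silurian (443.8–419.2).
The largest age is 1195 Ma and the smallest is 3.3 Ma; their difference is 1191.7 Myr.

A — Cretaceous; B — Neogene; C — Stenian; D — Silurian; span 1191.7 million years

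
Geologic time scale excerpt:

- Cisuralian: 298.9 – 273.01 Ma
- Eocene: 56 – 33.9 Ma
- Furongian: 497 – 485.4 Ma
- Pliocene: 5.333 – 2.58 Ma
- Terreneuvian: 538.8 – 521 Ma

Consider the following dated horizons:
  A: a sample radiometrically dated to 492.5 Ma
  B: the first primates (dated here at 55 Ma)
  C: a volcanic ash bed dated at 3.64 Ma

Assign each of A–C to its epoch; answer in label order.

Match each age against the start–end ranges in the excerpt: A = 492.5 Ma → Furongian (497–485.4); B = 55 Ma → Eocene (56–33.9); C = 3.64 Ma → Pliocene (5.333–2.58).

A — Furongian; B — Eocene; C — Pliocene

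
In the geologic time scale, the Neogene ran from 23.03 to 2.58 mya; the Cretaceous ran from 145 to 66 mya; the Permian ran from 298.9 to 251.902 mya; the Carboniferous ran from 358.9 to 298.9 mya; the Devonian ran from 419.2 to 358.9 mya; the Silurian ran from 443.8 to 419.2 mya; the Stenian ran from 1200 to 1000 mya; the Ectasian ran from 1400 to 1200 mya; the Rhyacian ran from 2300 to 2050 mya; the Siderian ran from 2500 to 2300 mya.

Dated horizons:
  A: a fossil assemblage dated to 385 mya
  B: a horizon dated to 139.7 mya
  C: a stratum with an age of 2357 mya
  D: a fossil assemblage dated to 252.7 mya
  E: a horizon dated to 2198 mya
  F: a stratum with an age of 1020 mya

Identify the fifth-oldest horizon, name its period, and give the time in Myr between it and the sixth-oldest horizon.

D, in the Permian; 113 million years to B

Larger Ma means older, so oldest first: C 2357 > E 2198 > F 1020 > A 385 > D 252.7 > B 139.7.
Counting 5 along gives D (252.7 Ma); the excerpt puts that inside the Permian, 298.9–251.902 Ma.
Next in line is B (139.7 Ma), and 252.7 − 139.7 = 113 Myr.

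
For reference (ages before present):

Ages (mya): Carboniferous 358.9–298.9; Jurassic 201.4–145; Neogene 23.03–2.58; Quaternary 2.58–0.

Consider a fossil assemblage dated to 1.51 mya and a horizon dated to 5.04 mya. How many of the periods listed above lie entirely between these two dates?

Checking each listed span, none has both start < 5.04 Ma and end > 1.51 Ma — every period straddles one of the two dates or lies outside them — so the count is 0.

0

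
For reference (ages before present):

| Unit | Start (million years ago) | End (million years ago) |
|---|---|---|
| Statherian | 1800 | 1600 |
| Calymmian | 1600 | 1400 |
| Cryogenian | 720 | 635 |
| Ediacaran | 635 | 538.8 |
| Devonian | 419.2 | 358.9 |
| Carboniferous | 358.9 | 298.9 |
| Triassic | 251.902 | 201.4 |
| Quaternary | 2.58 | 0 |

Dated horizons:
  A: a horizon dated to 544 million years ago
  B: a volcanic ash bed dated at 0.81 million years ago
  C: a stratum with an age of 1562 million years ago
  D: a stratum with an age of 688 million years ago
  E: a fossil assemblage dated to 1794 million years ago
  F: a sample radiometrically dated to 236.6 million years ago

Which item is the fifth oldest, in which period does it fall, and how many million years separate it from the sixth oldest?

F, in the Triassic; 235.79 million years to B

Larger Ma means older, so oldest first: E 1794 > C 1562 > D 688 > A 544 > F 236.6 > B 0.81.
Counting 5 along gives F (236.6 Ma); the excerpt puts that inside the Triassic, 251.902–201.4 Ma.
Next in line is B (0.81 Ma), and 236.6 − 0.81 = 235.79 Myr.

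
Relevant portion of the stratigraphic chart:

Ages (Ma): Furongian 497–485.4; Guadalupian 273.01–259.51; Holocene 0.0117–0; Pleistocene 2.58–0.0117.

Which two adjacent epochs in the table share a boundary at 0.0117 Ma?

Pleistocene and Holocene

The Pleistocene ends at 0.0117 Ma and the Holocene begins at 0.0117 Ma, so they share that boundary.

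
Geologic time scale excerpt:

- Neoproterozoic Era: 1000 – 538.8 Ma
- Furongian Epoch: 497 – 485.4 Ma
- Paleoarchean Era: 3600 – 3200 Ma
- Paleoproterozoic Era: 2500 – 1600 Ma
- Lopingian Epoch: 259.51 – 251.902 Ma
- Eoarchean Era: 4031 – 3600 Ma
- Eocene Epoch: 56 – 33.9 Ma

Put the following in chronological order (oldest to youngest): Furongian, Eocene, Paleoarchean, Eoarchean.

Eoarchean, Paleoarchean, Furongian, Eocene

Sorting by start age (descending Ma, since larger Ma = older): Eoarchean start 4031, Paleoarchean start 3600, Furongian start 497, Eocene start 56.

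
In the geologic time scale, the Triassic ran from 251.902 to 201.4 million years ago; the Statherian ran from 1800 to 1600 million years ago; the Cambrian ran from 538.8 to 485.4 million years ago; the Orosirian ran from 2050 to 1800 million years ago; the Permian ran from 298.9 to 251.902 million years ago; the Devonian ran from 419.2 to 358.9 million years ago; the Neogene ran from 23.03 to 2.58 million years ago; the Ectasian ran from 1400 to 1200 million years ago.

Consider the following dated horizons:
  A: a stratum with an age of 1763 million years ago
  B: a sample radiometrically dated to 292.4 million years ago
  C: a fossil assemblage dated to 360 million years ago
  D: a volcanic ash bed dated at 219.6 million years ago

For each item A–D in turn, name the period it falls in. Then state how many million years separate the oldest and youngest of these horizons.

A — Statherian; B — Permian; C — Devonian; D — Triassic; span 1543.4 million years

A: 1763 Ma lies in 1800–1600 Ma, so Statherian.
B: 292.4 Ma lies in 298.9–251.902 Ma, so Permian.
C: 360 Ma lies in 419.2–358.9 Ma, so Devonian.
D: 219.6 Ma lies in 251.902–201.4 Ma, so Triassic.
Oldest = 1763 Ma, youngest = 219.6 Ma → span 1543.4 Myr.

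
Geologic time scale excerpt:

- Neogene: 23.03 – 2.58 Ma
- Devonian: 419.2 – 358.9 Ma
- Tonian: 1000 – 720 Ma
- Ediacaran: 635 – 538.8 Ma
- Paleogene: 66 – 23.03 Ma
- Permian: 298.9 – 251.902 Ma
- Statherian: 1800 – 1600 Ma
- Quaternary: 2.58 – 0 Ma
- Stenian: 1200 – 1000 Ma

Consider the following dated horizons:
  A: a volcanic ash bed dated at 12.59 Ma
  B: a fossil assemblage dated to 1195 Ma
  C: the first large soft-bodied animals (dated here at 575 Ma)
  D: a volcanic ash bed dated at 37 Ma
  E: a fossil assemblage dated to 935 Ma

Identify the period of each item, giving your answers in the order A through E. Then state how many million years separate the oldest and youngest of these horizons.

A — Neogene; B — Stenian; C — Ediacaran; D — Paleogene; E — Tonian; span 1182.41 million years

Match each age against the start–end ranges in the excerpt: A = 12.59 Ma → Neogene (23.03–2.58); B = 1195 Ma → Stenian (1200–1000); C = 575 Ma → Ediacaran (635–538.8); D = 37 Ma → Paleogene (66–23.03); E = 935 Ma → Tonian (1000–720).
The largest age is 1195 Ma and the smallest is 12.59 Ma; their difference is 1182.41 Myr.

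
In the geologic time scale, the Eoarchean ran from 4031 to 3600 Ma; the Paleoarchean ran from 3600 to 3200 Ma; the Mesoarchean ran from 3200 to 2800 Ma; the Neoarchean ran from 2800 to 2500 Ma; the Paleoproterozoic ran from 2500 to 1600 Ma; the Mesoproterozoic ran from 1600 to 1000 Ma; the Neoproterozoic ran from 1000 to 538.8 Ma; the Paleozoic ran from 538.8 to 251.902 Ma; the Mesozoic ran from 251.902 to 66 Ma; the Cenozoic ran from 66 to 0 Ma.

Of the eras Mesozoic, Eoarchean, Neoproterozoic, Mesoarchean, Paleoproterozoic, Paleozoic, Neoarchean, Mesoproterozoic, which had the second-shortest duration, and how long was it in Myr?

Paleozoic, 286.898 million years

Durations: Mesozoic 185.902; Eoarchean 431; Neoproterozoic 461.2; Mesoarchean 400; Paleoproterozoic 900; Paleozoic 286.898; Neoarchean 300; Mesoproterozoic 600 Myr.
Sorted shortest-first: Mesozoic (185.902), Paleozoic (286.898), Neoarchean (300), Mesoarchean (400), Eoarchean (431), Neoproterozoic (461.2), Mesoproterozoic (600), Paleoproterozoic (900).
The second shortest is Paleozoic at 286.898 Myr.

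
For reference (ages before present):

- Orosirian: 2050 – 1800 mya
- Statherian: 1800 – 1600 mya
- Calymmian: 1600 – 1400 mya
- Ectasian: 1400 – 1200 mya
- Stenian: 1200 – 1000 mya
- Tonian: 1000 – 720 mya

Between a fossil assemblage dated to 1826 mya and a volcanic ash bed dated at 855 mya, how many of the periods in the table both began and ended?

The older date is 1826 Ma and the younger is 855 Ma.
Periods with start < 1826 and end > 855 Ma: Statherian (1800–1600), Calymmian (1600–1400), Ectasian (1400–1200), Stenian (1200–1000).
That is 4 complete periods.

4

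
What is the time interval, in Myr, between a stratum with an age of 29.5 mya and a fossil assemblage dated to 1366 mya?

1366 − 29.5 = 1336.5 million years.

1336.5 million years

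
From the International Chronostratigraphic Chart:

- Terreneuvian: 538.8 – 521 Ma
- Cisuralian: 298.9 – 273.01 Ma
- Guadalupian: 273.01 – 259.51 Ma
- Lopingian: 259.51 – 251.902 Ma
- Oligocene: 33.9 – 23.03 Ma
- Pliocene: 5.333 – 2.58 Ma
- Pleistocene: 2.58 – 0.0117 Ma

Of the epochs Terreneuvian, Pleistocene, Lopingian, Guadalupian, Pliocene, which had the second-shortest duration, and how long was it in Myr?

Start − end for each: Terreneuvian 538.8 − 521 = 17.8; Pleistocene 2.58 − 0.0117 = 2.5683; Lopingian 259.51 − 251.902 = 7.608; Guadalupian 273.01 − 259.51 = 13.5; Pliocene 5.333 − 2.58 = 2.753.
Ranking these from shortest: Pleistocene < Pliocene < Lopingian < Guadalupian < Terreneuvian.
Position 2 in that ranking is Pliocene, which lasted 2.753 Myr.

Pliocene, 2.753 million years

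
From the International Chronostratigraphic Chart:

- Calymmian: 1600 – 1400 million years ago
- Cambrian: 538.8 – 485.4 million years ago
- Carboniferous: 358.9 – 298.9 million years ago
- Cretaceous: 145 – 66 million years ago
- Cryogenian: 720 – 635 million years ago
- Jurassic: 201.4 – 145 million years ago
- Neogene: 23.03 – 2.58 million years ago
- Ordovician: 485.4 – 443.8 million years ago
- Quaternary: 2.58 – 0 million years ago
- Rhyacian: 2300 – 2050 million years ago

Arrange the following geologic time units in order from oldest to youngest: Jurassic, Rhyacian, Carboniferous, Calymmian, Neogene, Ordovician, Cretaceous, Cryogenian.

Rhyacian, Calymmian, Cryogenian, Ordovician, Carboniferous, Jurassic, Cretaceous, Neogene

Read off each span (Ma): Jurassic 201.4–145; Rhyacian 2300–2050; Carboniferous 358.9–298.9; Calymmian 1600–1400; Neogene 23.03–2.58; Ordovician 485.4–443.8; Cretaceous 145–66; Cryogenian 720–635.
Larger Ma is older, so oldest→youngest is Rhyacian, Calymmian, Cryogenian, Ordovician, Carboniferous, Jurassic, Cretaceous, Neogene.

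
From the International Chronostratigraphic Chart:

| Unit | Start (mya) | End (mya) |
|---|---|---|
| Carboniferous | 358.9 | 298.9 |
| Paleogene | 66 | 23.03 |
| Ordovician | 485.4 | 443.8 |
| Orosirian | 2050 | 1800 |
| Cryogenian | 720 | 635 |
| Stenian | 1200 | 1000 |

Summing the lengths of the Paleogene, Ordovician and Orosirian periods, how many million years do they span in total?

334.57 million years

Duration is start − end for each: (66 − 23.03) + (485.4 − 443.8) + (2050 − 1800).
That is 42.97 + 41.6 + 250, which totals 334.57 million years.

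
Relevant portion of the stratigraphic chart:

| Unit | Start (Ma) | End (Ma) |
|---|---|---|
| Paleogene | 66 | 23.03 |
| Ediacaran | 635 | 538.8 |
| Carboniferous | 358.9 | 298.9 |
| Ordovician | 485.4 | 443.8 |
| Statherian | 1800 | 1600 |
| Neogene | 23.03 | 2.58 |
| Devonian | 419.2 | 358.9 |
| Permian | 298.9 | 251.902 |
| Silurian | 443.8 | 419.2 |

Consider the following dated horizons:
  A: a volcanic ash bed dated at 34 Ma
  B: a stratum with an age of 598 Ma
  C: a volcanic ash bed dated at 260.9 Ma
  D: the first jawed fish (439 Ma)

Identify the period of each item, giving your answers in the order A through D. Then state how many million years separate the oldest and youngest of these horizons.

A — Paleogene; B — Ediacaran; C — Permian; D — Silurian; span 564 million years

Match each age against the start–end ranges in the excerpt: A = 34 Ma → Paleogene (66–23.03); B = 598 Ma → Ediacaran (635–538.8); C = 260.9 Ma → Permian (298.9–251.902); D = 439 Ma → Silurian (443.8–419.2).
The largest age is 598 Ma and the smallest is 34 Ma; their difference is 564 Myr.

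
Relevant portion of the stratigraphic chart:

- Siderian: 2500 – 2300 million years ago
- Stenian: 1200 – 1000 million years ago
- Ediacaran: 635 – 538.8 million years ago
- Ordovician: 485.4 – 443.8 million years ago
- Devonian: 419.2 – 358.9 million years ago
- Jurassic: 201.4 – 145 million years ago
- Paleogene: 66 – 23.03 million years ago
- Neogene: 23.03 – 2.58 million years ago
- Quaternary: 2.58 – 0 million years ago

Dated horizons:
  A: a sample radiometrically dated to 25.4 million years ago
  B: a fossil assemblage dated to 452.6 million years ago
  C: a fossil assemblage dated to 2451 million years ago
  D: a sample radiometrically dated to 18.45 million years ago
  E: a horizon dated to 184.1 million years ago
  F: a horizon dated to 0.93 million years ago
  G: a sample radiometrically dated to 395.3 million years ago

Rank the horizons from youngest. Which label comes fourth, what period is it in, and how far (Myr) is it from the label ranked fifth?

Sorted youngest-first by Ma: F (0.93), D (18.45), A (25.4), E (184.1), G (395.3), B (452.6), C (2451).
The fourth youngest is E at 184.1 Ma, which lies in 201.4–145 Ma: the Jurassic.
The fifth youngest is G at 395.3 Ma; separation = |184.1 − 395.3| = 211.2 Myr.

E, in the Jurassic; 211.2 million years to G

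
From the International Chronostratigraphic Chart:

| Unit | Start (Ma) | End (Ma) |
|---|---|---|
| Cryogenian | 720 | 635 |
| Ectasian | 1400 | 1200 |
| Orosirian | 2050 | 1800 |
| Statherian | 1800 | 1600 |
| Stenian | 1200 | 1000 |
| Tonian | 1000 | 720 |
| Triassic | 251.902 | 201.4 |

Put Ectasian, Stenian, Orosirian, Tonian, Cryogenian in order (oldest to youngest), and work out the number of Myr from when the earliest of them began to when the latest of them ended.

Orosirian, Ectasian, Stenian, Tonian, Cryogenian; total span 1415 Myr

Start ages (Ma): Orosirian 2050, Ectasian 1400, Stenian 1200, Tonian 1000, Cryogenian 720.
Ordered oldest to youngest: Orosirian, Ectasian, Stenian, Tonian, Cryogenian.
Span = 2050 − 635 = 1415 Myr.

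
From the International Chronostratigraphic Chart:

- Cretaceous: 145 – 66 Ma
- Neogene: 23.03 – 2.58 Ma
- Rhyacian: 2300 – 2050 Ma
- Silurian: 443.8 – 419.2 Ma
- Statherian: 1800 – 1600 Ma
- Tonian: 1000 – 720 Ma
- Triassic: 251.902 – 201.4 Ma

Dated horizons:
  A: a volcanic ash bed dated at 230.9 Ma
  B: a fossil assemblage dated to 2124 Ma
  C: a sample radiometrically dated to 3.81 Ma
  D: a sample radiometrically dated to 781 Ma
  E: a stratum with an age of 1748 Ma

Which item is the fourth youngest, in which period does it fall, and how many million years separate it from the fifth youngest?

Sorted youngest-first by Ma: C (3.81), A (230.9), D (781), E (1748), B (2124).
The fourth youngest is E at 1748 Ma, which lies in 1800–1600 Ma: the Statherian.
The fifth youngest is B at 2124 Ma; separation = |1748 − 2124| = 376 Myr.

E, in the Statherian; 376 million years to B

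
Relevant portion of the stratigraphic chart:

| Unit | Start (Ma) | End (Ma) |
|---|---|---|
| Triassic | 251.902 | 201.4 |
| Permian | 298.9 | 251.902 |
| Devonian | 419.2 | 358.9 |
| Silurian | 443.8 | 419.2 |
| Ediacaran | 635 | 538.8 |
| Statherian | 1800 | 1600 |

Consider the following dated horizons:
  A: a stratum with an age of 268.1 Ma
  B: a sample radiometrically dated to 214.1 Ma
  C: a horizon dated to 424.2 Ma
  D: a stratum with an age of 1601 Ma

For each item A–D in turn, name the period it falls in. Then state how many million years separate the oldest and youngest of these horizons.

A — Permian; B — Triassic; C — Silurian; D — Statherian; span 1386.9 million years

A: 268.1 Ma lies in 298.9–251.902 Ma, so Permian.
B: 214.1 Ma lies in 251.902–201.4 Ma, so Triassic.
C: 424.2 Ma lies in 443.8–419.2 Ma, so Silurian.
D: 1601 Ma lies in 1800–1600 Ma, so Statherian.
Oldest = 1601 Ma, youngest = 214.1 Ma → span 1386.9 Myr.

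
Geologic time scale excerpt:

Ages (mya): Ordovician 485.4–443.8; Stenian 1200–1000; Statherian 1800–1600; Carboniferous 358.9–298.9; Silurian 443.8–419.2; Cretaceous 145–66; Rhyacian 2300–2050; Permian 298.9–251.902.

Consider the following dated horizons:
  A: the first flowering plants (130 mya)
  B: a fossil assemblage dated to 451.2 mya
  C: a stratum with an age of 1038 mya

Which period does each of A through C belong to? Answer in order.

A — Cretaceous; B — Ordovician; C — Stenian

A: 130 Ma lies in 145–66 Ma, so Cretaceous.
B: 451.2 Ma lies in 485.4–443.8 Ma, so Ordovician.
C: 1038 Ma lies in 1200–1000 Ma, so Stenian.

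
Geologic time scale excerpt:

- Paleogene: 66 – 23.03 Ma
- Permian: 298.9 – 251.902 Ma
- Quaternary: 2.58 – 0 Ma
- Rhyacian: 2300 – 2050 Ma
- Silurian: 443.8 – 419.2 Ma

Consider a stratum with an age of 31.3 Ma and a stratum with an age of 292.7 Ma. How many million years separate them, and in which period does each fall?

261.4 million years apart; the first in the Paleogene, the second in the Permian

Elapsed time: 292.7 − 31.3 = 261.4 Myr.
31.3 Ma lies within 66–23.03 Ma: Paleogene.
292.7 Ma lies within 298.9–251.902 Ma: Permian.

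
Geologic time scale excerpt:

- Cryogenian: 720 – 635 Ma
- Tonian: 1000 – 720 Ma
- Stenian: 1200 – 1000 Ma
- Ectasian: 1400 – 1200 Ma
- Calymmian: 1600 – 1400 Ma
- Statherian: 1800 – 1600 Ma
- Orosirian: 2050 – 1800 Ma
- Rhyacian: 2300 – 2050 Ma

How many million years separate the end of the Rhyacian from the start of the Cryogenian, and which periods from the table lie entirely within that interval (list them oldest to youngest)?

1330 million years; Orosirian, Statherian, Calymmian, Ectasian, Stenian, Tonian

The Rhyacian closes at 2050 Ma and the Cryogenian opens at 720 Ma, so the interval is 2050 − 720 = 1330 Myr.
A period fits inside if it starts at or after 2050 Ma and ends at or before 720 Ma; oldest first that gives Orosirian, Statherian, Calymmian, Ectasian, Stenian, Tonian.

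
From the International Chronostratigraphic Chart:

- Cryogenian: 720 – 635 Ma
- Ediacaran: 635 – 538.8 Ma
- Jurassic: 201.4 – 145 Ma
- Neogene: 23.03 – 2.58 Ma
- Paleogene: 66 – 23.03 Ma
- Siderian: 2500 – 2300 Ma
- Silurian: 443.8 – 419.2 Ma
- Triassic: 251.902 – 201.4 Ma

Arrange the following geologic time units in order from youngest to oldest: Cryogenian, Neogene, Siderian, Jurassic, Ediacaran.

Neogene, then Jurassic, then Ediacaran, then Cryogenian, then Siderian

Sorting by start age (ascending Ma, since larger Ma = older): Neogene began 23.03, Jurassic began 201.4, Ediacaran began 635, Cryogenian began 720, Siderian began 2500.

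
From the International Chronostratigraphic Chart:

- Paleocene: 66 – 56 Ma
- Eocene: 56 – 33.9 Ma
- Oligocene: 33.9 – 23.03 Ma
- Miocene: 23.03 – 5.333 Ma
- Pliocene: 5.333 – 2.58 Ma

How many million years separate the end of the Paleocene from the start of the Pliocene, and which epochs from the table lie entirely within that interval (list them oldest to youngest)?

50.667 million years; Eocene, Oligocene, Miocene

End of Paleocene = 56 Ma; start of Pliocene = 5.333 Ma.
Gap = 56 − 5.333 = 50.667 Myr.
Epochs wholly inside 56–5.333 Ma: Eocene (56–33.9), Oligocene (33.9–23.03), Miocene (23.03–5.333).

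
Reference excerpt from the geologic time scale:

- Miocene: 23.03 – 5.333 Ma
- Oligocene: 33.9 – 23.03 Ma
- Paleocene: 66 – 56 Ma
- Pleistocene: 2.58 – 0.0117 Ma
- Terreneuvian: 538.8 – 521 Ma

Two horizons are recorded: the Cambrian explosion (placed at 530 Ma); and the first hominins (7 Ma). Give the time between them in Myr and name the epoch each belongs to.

Elapsed time: 530 − 7 = 523 Myr.
530 Ma lies within 538.8–521 Ma: Terreneuvian.
7 Ma lies within 23.03–5.333 Ma: Miocene.

523 million years apart; the first in the Terreneuvian, the second in the Miocene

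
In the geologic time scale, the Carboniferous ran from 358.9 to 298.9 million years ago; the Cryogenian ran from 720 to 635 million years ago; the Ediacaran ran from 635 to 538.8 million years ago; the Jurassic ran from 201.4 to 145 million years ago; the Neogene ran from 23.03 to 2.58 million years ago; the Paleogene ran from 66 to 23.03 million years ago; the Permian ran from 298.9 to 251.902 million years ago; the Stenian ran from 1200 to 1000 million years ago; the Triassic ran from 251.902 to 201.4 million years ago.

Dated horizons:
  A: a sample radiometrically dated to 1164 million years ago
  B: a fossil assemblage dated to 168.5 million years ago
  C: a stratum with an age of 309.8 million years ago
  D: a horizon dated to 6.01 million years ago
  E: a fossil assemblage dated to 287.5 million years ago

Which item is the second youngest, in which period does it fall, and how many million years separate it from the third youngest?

Smaller Ma means younger, so youngest first: D 6.01 < B 168.5 < E 287.5 < C 309.8 < A 1164.
Counting 2 along gives B (168.5 Ma); the excerpt puts that inside the Jurassic, 201.4–145 Ma.
Next in line is E (287.5 Ma), and 287.5 − 168.5 = 119 Myr.

B, in the Jurassic; 119 million years to E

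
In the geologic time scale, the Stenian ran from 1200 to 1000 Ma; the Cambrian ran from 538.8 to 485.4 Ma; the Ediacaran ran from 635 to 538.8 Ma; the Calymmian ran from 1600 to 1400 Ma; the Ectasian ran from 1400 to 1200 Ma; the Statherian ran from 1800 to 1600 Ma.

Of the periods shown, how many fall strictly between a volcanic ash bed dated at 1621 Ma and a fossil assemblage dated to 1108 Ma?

The older date is 1621 Ma and the younger is 1108 Ma.
Periods with start < 1621 and end > 1108 Ma: Calymmian (1600–1400), Ectasian (1400–1200).
That is 2 complete periods.

2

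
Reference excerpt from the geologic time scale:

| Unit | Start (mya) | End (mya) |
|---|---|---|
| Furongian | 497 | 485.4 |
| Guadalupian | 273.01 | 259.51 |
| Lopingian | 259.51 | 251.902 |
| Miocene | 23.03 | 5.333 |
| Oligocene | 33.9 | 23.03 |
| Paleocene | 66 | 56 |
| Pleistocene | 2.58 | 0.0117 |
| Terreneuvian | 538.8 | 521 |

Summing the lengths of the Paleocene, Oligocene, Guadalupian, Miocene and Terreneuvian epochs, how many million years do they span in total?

Each duration: Paleocene = 10; Oligocene = 10.87; Guadalupian = 13.5; Miocene = 17.697; Terreneuvian = 17.8.
Sum: 10 + 10.87 + 13.5 + 17.697 + 17.8 = 69.867 Myr.

69.867 million years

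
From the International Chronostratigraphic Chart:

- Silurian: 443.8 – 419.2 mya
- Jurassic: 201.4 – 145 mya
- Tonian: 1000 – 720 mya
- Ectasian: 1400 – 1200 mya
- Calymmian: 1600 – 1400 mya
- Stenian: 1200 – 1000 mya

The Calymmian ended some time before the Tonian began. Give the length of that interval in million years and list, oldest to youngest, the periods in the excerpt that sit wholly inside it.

The Calymmian closes at 1400 Ma and the Tonian opens at 1000 Ma, so the interval is 1400 − 1000 = 400 Myr.
A period fits inside if it starts at or after 1400 Ma and ends at or before 1000 Ma; oldest first that gives Ectasian, Stenian.

400 million years; Ectasian, Stenian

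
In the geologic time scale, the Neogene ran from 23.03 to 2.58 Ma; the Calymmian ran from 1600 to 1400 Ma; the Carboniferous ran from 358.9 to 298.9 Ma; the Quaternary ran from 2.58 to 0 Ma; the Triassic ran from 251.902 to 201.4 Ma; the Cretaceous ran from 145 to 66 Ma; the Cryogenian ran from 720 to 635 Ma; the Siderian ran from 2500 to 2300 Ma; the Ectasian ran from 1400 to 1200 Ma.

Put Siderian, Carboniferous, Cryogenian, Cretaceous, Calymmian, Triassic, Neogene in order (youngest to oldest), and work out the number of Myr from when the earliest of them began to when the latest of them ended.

From the excerpt: Siderian 2500–2300; Carboniferous 358.9–298.9; Cryogenian 720–635; Cretaceous 145–66; Calymmian 1600–1400; Triassic 251.902–201.4; Neogene 23.03–2.58 (Ma).
Larger Ma is earlier, so the oldest is Siderian and the youngest is Neogene; youngest to oldest: Neogene, Cretaceous, Triassic, Carboniferous, Cryogenian, Calymmian, Siderian.
Oldest start 2500 minus youngest end 2.58 gives 2497.42 Myr overall.

Neogene, Cretaceous, Triassic, Carboniferous, Cryogenian, Calymmian, Siderian; total span 2497.42 Myr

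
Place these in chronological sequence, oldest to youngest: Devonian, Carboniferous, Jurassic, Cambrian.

Group by era (each group listed oldest first) — Paleozoic: Cambrian, Devonian, Carboniferous; Mesozoic: Jurassic. The eras run Paleozoic → Mesozoic → Cenozoic. Concatenating the groups in that era order gives oldest to youngest directly.

Cambrian, Devonian, Carboniferous, Jurassic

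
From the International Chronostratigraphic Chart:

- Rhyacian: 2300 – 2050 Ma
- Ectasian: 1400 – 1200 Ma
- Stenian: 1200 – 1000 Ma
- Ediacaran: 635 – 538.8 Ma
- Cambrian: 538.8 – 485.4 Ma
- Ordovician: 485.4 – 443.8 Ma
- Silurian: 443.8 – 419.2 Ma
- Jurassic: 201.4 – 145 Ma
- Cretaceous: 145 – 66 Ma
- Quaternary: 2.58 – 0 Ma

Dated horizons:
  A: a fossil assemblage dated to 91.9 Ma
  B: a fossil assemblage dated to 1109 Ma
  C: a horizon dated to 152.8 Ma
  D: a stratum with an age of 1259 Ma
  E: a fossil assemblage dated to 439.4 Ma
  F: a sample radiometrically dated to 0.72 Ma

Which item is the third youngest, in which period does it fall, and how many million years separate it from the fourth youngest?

Sorted youngest-first by Ma: F (0.72), A (91.9), C (152.8), E (439.4), B (1109), D (1259).
The third youngest is C at 152.8 Ma, which lies in 201.4–145 Ma: the Jurassic.
The fourth youngest is E at 439.4 Ma; separation = |152.8 − 439.4| = 286.6 Myr.

C, in the Jurassic; 286.6 million years to E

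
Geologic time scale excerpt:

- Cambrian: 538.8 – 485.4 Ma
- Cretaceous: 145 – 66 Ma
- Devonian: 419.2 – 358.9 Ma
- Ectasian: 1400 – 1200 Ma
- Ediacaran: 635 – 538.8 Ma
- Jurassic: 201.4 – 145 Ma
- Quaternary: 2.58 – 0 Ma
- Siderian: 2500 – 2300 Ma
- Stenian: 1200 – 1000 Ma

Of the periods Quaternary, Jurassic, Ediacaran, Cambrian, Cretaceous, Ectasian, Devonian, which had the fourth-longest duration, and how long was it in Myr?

Devonian, 60.3 million years

Start − end for each: Quaternary 2.58 − 0 = 2.58; Jurassic 201.4 − 145 = 56.4; Ediacaran 635 − 538.8 = 96.2; Cambrian 538.8 − 485.4 = 53.4; Cretaceous 145 − 66 = 79; Ectasian 1400 − 1200 = 200; Devonian 419.2 − 358.9 = 60.3.
Ranking these from longest: Ectasian > Ediacaran > Cretaceous > Devonian > Jurassic > Cambrian > Quaternary.
Position 4 in that ranking is Devonian, which lasted 60.3 Myr.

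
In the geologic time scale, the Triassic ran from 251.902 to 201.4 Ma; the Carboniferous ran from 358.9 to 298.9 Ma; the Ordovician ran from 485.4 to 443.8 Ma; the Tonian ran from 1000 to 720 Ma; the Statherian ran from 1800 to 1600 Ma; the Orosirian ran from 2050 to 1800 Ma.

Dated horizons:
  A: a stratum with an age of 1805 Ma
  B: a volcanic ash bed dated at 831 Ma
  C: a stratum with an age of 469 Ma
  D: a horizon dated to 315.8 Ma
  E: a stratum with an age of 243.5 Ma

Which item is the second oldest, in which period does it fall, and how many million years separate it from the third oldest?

B, in the Tonian; 362 million years to C

Larger Ma means older, so oldest first: A 1805 > B 831 > C 469 > D 315.8 > E 243.5.
Counting 2 along gives B (831 Ma); the excerpt puts that inside the Tonian, 1000–720 Ma.
Next in line is C (469 Ma), and 831 − 469 = 362 Myr.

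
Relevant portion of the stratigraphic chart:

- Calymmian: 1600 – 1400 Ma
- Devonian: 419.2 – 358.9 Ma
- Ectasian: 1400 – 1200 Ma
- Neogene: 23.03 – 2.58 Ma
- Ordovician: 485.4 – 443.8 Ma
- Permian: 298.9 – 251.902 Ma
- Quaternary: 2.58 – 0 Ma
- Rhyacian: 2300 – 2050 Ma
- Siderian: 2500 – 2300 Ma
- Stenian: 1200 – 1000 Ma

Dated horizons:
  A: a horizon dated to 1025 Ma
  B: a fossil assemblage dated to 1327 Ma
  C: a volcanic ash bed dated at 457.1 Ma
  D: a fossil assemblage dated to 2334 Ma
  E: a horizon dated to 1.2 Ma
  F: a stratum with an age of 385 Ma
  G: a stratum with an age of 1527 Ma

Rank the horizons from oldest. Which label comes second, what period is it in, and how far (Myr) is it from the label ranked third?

Sorted oldest-first by Ma: D (2334), G (1527), B (1327), A (1025), C (457.1), F (385), E (1.2).
The second oldest is G at 1527 Ma, which lies in 1600–1400 Ma: the Calymmian.
The third oldest is B at 1327 Ma; separation = |1527 − 1327| = 200 Myr.

G, in the Calymmian; 200 million years to B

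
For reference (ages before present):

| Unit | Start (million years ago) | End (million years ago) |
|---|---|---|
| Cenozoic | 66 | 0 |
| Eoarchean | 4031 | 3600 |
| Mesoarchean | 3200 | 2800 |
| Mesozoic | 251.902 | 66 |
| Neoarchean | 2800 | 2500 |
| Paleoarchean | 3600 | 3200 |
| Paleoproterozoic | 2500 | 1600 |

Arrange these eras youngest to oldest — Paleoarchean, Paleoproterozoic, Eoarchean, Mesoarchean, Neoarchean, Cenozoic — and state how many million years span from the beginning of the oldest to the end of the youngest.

From the excerpt: Paleoarchean 3600–3200; Paleoproterozoic 2500–1600; Eoarchean 4031–3600; Mesoarchean 3200–2800; Neoarchean 2800–2500; Cenozoic 66–0 (Ma).
Larger Ma is earlier, so the oldest is Eoarchean and the youngest is Cenozoic; youngest to oldest: Cenozoic, Paleoproterozoic, Neoarchean, Mesoarchean, Paleoarchean, Eoarchean.
Oldest start 4031 minus youngest end 0 gives 4031 Myr overall.

Cenozoic, Paleoproterozoic, Neoarchean, Mesoarchean, Paleoarchean, Eoarchean; total span 4031 Myr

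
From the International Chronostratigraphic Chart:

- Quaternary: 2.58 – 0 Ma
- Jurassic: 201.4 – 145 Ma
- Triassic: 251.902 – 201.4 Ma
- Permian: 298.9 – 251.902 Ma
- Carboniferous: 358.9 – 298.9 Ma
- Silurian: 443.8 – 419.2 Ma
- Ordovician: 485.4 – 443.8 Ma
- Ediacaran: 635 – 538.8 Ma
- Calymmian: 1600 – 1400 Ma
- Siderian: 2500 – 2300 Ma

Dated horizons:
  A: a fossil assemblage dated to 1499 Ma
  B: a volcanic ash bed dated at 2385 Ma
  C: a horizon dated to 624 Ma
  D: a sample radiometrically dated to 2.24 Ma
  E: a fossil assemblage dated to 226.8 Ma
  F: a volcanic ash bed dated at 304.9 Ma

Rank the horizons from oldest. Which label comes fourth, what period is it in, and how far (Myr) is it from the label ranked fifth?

F, in the Carboniferous; 78.1 million years to E

Sorted oldest-first by Ma: B (2385), A (1499), C (624), F (304.9), E (226.8), D (2.24).
The fourth oldest is F at 304.9 Ma, which lies in 358.9–298.9 Ma: the Carboniferous.
The fifth oldest is E at 226.8 Ma; separation = |304.9 − 226.8| = 78.1 Myr.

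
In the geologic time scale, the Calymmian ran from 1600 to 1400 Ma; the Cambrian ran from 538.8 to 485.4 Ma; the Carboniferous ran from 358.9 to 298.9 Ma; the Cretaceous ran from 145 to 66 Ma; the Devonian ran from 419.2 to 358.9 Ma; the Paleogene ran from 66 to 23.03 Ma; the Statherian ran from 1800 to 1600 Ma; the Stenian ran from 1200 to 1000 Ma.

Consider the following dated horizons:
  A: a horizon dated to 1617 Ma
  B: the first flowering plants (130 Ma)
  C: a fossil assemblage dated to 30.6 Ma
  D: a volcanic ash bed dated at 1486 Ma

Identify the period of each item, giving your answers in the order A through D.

A: 1617 Ma lies in 1800–1600 Ma, so Statherian.
B: 130 Ma lies in 145–66 Ma, so Cretaceous.
C: 30.6 Ma lies in 66–23.03 Ma, so Paleogene.
D: 1486 Ma lies in 1600–1400 Ma, so Calymmian.

A — Statherian; B — Cretaceous; C — Paleogene; D — Calymmian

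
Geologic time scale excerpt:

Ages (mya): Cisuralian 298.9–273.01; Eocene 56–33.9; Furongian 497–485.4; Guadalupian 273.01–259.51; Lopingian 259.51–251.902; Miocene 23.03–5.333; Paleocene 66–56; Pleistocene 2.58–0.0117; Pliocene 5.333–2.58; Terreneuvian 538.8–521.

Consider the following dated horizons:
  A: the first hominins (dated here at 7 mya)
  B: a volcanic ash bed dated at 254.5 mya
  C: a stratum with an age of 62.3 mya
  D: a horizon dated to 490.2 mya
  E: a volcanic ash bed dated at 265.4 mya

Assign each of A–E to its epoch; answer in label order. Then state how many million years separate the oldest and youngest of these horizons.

A: 7 Ma lies in 23.03–5.333 Ma, so Miocene.
B: 254.5 Ma lies in 259.51–251.902 Ma, so Lopingian.
C: 62.3 Ma lies in 66–56 Ma, so Paleocene.
D: 490.2 Ma lies in 497–485.4 Ma, so Furongian.
E: 265.4 Ma lies in 273.01–259.51 Ma, so Guadalupian.
Oldest = 490.2 Ma, youngest = 7 Ma → span 483.2 Myr.

A — Miocene; B — Lopingian; C — Paleocene; D — Furongian; E — Guadalupian; span 483.2 million years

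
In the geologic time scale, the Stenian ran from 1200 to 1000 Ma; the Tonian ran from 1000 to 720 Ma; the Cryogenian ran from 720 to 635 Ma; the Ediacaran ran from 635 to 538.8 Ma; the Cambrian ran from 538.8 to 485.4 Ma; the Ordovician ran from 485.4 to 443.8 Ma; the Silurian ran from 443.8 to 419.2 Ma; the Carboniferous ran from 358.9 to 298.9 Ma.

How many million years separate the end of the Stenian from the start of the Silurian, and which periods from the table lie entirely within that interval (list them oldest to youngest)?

End of Stenian = 1000 Ma; start of Silurian = 443.8 Ma.
Gap = 1000 − 443.8 = 556.2 Myr.
Periods wholly inside 1000–443.8 Ma: Tonian (1000–720), Cryogenian (720–635), Ediacaran (635–538.8), Cambrian (538.8–485.4), Ordovician (485.4–443.8).

556.2 million years; Tonian, Cryogenian, Ediacaran, Cambrian, Ordovician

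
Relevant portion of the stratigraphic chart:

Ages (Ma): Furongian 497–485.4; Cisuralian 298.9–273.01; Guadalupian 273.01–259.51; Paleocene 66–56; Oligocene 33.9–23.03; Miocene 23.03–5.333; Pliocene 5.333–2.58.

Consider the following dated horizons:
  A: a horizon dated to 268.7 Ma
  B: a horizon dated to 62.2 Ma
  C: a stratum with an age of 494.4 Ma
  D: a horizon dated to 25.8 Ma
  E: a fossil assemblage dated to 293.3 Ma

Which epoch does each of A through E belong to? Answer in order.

A — Guadalupian; B — Paleocene; C — Furongian; D — Oligocene; E — Cisuralian

A: 268.7 Ma lies in 273.01–259.51 Ma, so Guadalupian.
B: 62.2 Ma lies in 66–56 Ma, so Paleocene.
C: 494.4 Ma lies in 497–485.4 Ma, so Furongian.
D: 25.8 Ma lies in 33.9–23.03 Ma, so Oligocene.
E: 293.3 Ma lies in 298.9–273.01 Ma, so Cisuralian.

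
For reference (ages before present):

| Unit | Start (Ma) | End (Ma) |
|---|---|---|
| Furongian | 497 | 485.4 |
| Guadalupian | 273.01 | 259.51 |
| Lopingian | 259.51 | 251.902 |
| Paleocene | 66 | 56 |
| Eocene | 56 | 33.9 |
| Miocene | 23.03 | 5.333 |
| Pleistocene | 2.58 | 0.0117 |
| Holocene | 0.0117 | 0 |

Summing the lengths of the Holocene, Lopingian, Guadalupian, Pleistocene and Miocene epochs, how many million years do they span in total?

Each duration: Holocene = 0.0117; Lopingian = 7.608; Guadalupian = 13.5; Pleistocene = 2.5683; Miocene = 17.697.
Sum: 0.0117 + 7.608 + 13.5 + 2.5683 + 17.697 = 41.385 Myr.

41.385 million years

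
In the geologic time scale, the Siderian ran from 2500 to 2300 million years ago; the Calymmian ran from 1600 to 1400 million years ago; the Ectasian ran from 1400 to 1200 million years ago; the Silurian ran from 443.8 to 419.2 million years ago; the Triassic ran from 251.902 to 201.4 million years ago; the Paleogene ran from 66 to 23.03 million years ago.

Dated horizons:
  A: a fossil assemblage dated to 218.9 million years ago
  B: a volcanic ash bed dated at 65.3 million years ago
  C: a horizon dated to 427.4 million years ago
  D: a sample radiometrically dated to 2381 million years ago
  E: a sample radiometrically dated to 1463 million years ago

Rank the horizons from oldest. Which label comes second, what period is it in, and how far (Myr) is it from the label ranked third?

E, in the Calymmian; 1035.6 million years to C

Sorted oldest-first by Ma: D (2381), E (1463), C (427.4), A (218.9), B (65.3).
The second oldest is E at 1463 Ma, which lies in 1600–1400 Ma: the Calymmian.
The third oldest is C at 427.4 Ma; separation = |1463 − 427.4| = 1035.6 Myr.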